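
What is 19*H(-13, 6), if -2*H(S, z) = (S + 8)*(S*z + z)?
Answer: -3420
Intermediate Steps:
H(S, z) = -(8 + S)*(z + S*z)/2 (H(S, z) = -(S + 8)*(S*z + z)/2 = -(8 + S)*(z + S*z)/2)
19*H(-13, 6) = 19*(-½*6*(8 + (-13)² + 9*(-13))) = 19*(-½*6*(8 + 169 - 117)) = 19*(-½*6*60) = 19*(-180) = -3420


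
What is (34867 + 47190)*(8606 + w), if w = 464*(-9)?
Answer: 363512510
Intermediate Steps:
w = -4176
(34867 + 47190)*(8606 + w) = (34867 + 47190)*(8606 - 4176) = 82057*4430 = 363512510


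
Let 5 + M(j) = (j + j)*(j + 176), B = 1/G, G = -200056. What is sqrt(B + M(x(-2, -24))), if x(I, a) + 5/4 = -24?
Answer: I*sqrt(19055354030607)/50014 ≈ 87.28*I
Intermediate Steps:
B = -1/200056 (B = 1/(-200056) = -1/200056 ≈ -4.9986e-6)
x(I, a) = -101/4 (x(I, a) = -5/4 - 24 = -101/4)
M(j) = -5 + 2*j*(176 + j) (M(j) = -5 + (j + j)*(j + 176) = -5 + (2*j)*(176 + j) = -5 + 2*j*(176 + j))
sqrt(B + M(x(-2, -24))) = sqrt(-1/200056 + (-5 + 2*(-101/4)**2 + 352*(-101/4))) = sqrt(-1/200056 + (-5 + 2*(10201/16) - 8888)) = sqrt(-1/200056 + (-5 + 10201/8 - 8888)) = sqrt(-1/200056 - 60943/8) = sqrt(-762000801/100028) = I*sqrt(19055354030607)/50014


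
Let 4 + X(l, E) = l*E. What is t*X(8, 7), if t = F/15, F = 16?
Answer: 832/15 ≈ 55.467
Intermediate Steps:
X(l, E) = -4 + E*l (X(l, E) = -4 + l*E = -4 + E*l)
t = 16/15 ≈ 1.0667
t*X(8, 7) = 16*(-4 + 7*8)/15 = 16*(-4 + 56)/15 = (16/15)*52 = 832/15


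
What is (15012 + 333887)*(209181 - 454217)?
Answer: -85492815364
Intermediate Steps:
(15012 + 333887)*(209181 - 454217) = 348899*(-245036) = -85492815364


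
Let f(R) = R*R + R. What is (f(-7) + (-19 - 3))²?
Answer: 400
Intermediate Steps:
f(R) = R + R² (f(R) = R² + R = R + R²)
(f(-7) + (-19 - 3))² = (-7*(1 - 7) + (-19 - 3))² = (-7*(-6) - 22)² = (42 - 22)² = 20² = 400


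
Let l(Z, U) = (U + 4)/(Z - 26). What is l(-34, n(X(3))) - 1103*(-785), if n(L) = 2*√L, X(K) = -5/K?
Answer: 12987824/15 - I*√15/90 ≈ 8.6586e+5 - 0.043033*I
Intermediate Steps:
l(Z, U) = (4 + U)/(-26 + Z)
l(-34, n(X(3))) - 1103*(-785) = (4 + 2*√(-5/3))/(-26 - 34) - 1103*(-785) = (4 + 2*√(-5*⅓))/(-60) + 865855 = -(4 + 2*√(-5/3))/60 + 865855 = -(4 + 2*(I*√15/3))/60 + 865855 = -(4 + 2*I*√15/3)/60 + 865855 = (-1/15 - I*√15/90) + 865855 = 12987824/15 - I*√15/90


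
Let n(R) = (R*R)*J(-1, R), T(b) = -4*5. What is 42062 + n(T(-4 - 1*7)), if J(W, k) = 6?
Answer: 44462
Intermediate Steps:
T(b) = -20
n(R) = 6*R**2 (n(R) = (R*R)*6 = R**2*6 = 6*R**2)
42062 + n(T(-4 - 1*7)) = 42062 + 6*(-20)**2 = 42062 + 6*400 = 42062 + 2400 = 44462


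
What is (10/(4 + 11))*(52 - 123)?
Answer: -142/3 ≈ -47.333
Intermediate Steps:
(10/(4 + 11))*(52 - 123) = (10/15)*(-71) = (10*(1/15))*(-71) = (⅔)*(-71) = -142/3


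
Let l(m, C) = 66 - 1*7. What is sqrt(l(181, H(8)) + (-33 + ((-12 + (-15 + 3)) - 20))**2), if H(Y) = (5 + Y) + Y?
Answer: 2*sqrt(1497) ≈ 77.382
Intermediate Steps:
H(Y) = 5 + 2*Y
l(m, C) = 59 (l(m, C) = 66 - 7 = 59)
sqrt(l(181, H(8)) + (-33 + ((-12 + (-15 + 3)) - 20))**2) = sqrt(59 + (-33 + ((-12 + (-15 + 3)) - 20))**2) = sqrt(59 + (-33 + ((-12 - 12) - 20))**2) = sqrt(59 + (-33 + (-24 - 20))**2) = sqrt(59 + (-33 - 44)**2) = sqrt(59 + (-77)**2) = sqrt(59 + 5929) = sqrt(5988) = 2*sqrt(1497)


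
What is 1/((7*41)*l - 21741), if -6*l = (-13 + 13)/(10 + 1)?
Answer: -1/21741 ≈ -4.5996e-5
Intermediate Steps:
l = 0 (l = -(-13 + 13)/(6*(10 + 1)) = -0/11 = -1/6*0 = 0)
1/((7*41)*l - 21741) = 1/((7*41)*0 - 21741) = 1/(287*0 - 21741) = 1/(0 - 21741) = 1/(-21741) = -1/21741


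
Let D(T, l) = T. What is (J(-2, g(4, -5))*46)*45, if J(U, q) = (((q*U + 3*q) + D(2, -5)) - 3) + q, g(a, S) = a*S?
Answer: -84870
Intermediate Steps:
g(a, S) = S*a
J(U, q) = -1 + 4*q + U*q (J(U, q) = (((q*U + 3*q) + 2) - 3) + q = (((U*q + 3*q) + 2) - 3) + q = (((3*q + U*q) + 2) - 3) + q = ((2 + 3*q + U*q) - 3) + q = (-1 + 3*q + U*q) + q = -1 + 4*q + U*q)
(J(-2, g(4, -5))*46)*45 = ((-1 + 4*(-5*4) - (-10)*4)*46)*45 = ((-1 + 4*(-20) - 2*(-20))*46)*45 = ((-1 - 80 + 40)*46)*45 = -41*46*45 = -1886*45 = -84870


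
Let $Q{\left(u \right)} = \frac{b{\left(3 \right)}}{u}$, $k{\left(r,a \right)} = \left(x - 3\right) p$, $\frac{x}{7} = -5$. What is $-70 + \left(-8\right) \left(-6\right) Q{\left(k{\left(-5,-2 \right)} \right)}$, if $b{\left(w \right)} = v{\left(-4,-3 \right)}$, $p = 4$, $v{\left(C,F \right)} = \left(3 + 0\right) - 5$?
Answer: $- \frac{1318}{19} \approx -69.368$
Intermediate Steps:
$v{\left(C,F \right)} = -2$ ($v{\left(C,F \right)} = 3 - 5 = -2$)
$x = -35$ ($x = 7 \left(-5\right) = -35$)
$b{\left(w \right)} = -2$
$k{\left(r,a \right)} = -152$ ($k{\left(r,a \right)} = \left(-35 - 3\right) 4 = \left(-38\right) 4 = -152$)
$Q{\left(u \right)} = - \frac{2}{u}$
$-70 + \left(-8\right) \left(-6\right) Q{\left(k{\left(-5,-2 \right)} \right)} = -70 + \left(-8\right) \left(-6\right) \left(- \frac{2}{-152}\right) = -70 + 48 \left(\left(-2\right) \left(- \frac{1}{152}\right)\right) = -70 + 48 \cdot \frac{1}{76} = -70 + \frac{12}{19} = - \frac{1318}{19}$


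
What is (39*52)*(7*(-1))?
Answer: -14196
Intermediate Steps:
(39*52)*(7*(-1)) = 2028*(-7) = -14196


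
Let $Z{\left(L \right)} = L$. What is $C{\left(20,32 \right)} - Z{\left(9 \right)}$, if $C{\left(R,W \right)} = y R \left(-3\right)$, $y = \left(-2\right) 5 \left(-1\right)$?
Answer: $-609$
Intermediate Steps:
$y = 10$ ($y = \left(-10\right) \left(-1\right) = 10$)
$C{\left(R,W \right)} = - 30 R$ ($C{\left(R,W \right)} = 10 R \left(-3\right) = - 30 R$)
$C{\left(20,32 \right)} - Z{\left(9 \right)} = \left(-30\right) 20 - 9 = -600 - 9 = -609$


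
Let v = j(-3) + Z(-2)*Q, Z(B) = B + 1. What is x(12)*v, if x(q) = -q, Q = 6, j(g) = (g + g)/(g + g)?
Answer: 60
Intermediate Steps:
j(g) = 1 (j(g) = (2*g)/((2*g)) = (2*g)*(1/(2*g)) = 1)
Z(B) = 1 + B
v = -5 (v = 1 + (1 - 2)*6 = 1 - 1*6 = 1 - 6 = -5)
x(12)*v = -1*12*(-5) = -12*(-5) = 60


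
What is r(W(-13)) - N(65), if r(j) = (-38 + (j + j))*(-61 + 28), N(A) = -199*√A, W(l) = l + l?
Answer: 2970 + 199*√65 ≈ 4574.4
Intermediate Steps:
W(l) = 2*l
r(j) = 1254 - 66*j (r(j) = (-38 + 2*j)*(-33) = 1254 - 66*j)
r(W(-13)) - N(65) = (1254 - 132*(-13)) - (-199)*√65 = (1254 - 66*(-26)) + 199*√65 = (1254 + 1716) + 199*√65 = 2970 + 199*√65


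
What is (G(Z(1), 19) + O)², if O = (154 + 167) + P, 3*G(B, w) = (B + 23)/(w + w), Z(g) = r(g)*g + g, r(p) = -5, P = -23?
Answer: 3200521/36 ≈ 88903.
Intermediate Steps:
Z(g) = -4*g (Z(g) = -5*g + g = -4*g)
G(B, w) = (23 + B)/(6*w) (G(B, w) = ((B + 23)/(w + w))/3 = ((23 + B)/((2*w)))/3 = ((23 + B)*(1/(2*w)))/3 = ((23 + B)/(2*w))/3 = (23 + B)/(6*w))
O = 298 (O = (154 + 167) - 23 = 321 - 23 = 298)
(G(Z(1), 19) + O)² = ((⅙)*(23 - 4*1)/19 + 298)² = ((⅙)*(1/19)*(23 - 4) + 298)² = ((⅙)*(1/19)*19 + 298)² = (⅙ + 298)² = (1789/6)² = 3200521/36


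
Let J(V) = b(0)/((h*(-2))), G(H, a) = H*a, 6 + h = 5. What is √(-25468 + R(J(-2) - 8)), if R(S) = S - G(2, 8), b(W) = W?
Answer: 2*I*√6373 ≈ 159.66*I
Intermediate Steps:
h = -1 (h = -6 + 5 = -1)
J(V) = 0 (J(V) = 0/((-1*(-2))) = 0/2 = 0*(½) = 0)
R(S) = -16 + S (R(S) = S - 2*8 = S - 1*16 = S - 16 = -16 + S)
√(-25468 + R(J(-2) - 8)) = √(-25468 + (-16 + (0 - 8))) = √(-25468 + (-16 - 8)) = √(-25468 - 24) = √(-25492) = 2*I*√6373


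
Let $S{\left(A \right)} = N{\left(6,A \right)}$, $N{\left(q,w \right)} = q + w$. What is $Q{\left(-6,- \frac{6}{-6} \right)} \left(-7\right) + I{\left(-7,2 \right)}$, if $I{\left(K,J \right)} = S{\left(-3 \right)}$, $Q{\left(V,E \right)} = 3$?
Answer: $-18$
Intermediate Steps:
$S{\left(A \right)} = 6 + A$
$I{\left(K,J \right)} = 3$ ($I{\left(K,J \right)} = 6 - 3 = 3$)
$Q{\left(-6,- \frac{6}{-6} \right)} \left(-7\right) + I{\left(-7,2 \right)} = 3 \left(-7\right) + 3 = -21 + 3 = -18$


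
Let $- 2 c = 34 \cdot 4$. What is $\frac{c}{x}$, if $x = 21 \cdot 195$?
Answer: $- \frac{68}{4095} \approx -0.016606$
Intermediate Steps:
$x = 4095$
$c = -68$ ($c = - \frac{34 \cdot 4}{2} = \left(- \frac{1}{2}\right) 136 = -68$)
$\frac{c}{x} = - \frac{68}{4095}$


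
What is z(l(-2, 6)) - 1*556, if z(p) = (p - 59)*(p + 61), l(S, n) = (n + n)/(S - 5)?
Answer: -203619/49 ≈ -4155.5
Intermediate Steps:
l(S, n) = 2*n/(-5 + S) (l(S, n) = (2*n)/(-5 + S) = 2*n/(-5 + S))
z(p) = (-59 + p)*(61 + p)
z(l(-2, 6)) - 1*556 = (-3599 + (2*6/(-5 - 2))**2 + 2*(2*6/(-5 - 2))) - 1*556 = (-3599 + (2*6/(-7))**2 + 2*(2*6/(-7))) - 556 = (-3599 + (2*6*(-1/7))**2 + 2*(2*6*(-1/7))) - 556 = (-3599 + (-12/7)**2 + 2*(-12/7)) - 556 = (-3599 + 144/49 - 24/7) - 556 = -176375/49 - 556 = -203619/49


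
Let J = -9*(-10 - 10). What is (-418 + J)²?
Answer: 56644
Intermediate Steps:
J = 180 (J = -9*(-20) = 180)
(-418 + J)² = (-418 + 180)² = (-238)² = 56644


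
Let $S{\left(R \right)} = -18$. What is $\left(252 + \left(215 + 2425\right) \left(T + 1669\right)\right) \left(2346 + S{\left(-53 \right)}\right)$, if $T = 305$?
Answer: $12132632736$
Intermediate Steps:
$\left(252 + \left(215 + 2425\right) \left(T + 1669\right)\right) \left(2346 + S{\left(-53 \right)}\right) = \left(252 + \left(215 + 2425\right) \left(305 + 1669\right)\right) \left(2346 - 18\right) = \left(252 + 2640 \cdot 1974\right) 2328 = \left(252 + 5211360\right) 2328 = 5211612 \cdot 2328 = 12132632736$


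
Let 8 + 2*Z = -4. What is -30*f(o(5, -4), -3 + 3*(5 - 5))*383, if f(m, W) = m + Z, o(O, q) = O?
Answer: 11490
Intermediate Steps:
Z = -6 (Z = -4 + (½)*(-4) = -4 - 2 = -6)
f(m, W) = -6 + m (f(m, W) = m - 6 = -6 + m)
-30*f(o(5, -4), -3 + 3*(5 - 5))*383 = -30*(-6 + 5)*383 = -30*(-1)*383 = 30*383 = 11490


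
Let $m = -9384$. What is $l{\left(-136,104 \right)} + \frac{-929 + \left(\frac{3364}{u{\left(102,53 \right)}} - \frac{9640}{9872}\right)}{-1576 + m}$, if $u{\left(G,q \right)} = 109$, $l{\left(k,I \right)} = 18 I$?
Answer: $\frac{2759796678963}{1474185760} \approx 1872.1$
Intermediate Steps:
$l{\left(-136,104 \right)} + \frac{-929 + \left(\frac{3364}{u{\left(102,53 \right)}} - \frac{9640}{9872}\right)}{-1576 + m} = 18 \cdot 104 + \frac{-929 + \left(\frac{3364}{109} - \frac{9640}{9872}\right)}{-1576 - 9384} = 1872 + \frac{-929 + \left(3364 \cdot \frac{1}{109} - \frac{1205}{1234}\right)}{-10960} = 1872 + \left(-929 + \left(\frac{3364}{109} - \frac{1205}{1234}\right)\right) \left(- \frac{1}{10960}\right) = 1872 + \left(-929 + \frac{4019831}{134506}\right) \left(- \frac{1}{10960}\right) = 1872 - - \frac{120936243}{1474185760} = 1872 + \frac{120936243}{1474185760} = \frac{2759796678963}{1474185760}$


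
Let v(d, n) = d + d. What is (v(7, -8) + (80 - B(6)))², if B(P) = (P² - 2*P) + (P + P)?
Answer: 3364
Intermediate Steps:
v(d, n) = 2*d
B(P) = P² (B(P) = (P² - 2*P) + 2*P = P²)
(v(7, -8) + (80 - B(6)))² = (2*7 + (80 - 1*6²))² = (14 + (80 - 1*36))² = (14 + (80 - 36))² = (14 + 44)² = 58² = 3364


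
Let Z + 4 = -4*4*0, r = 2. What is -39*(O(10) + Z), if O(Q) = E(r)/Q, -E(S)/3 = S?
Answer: 897/5 ≈ 179.40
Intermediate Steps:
E(S) = -3*S
Z = -4 (Z = -4 - 4*4*0 = -4 - 16*0 = -4 + 0 = -4)
O(Q) = -6/Q (O(Q) = (-3*2)/Q = -6/Q)
-39*(O(10) + Z) = -39*(-6/10 - 4) = -39*(-6*⅒ - 4) = -39*(-⅗ - 4) = -39*(-23/5) = 897/5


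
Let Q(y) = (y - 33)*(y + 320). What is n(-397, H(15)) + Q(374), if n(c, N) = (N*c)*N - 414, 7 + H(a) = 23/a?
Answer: 50484572/225 ≈ 2.2438e+5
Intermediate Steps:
H(a) = -7 + 23/a
Q(y) = (-33 + y)*(320 + y)
n(c, N) = -414 + c*N² (n(c, N) = c*N² - 414 = -414 + c*N²)
n(-397, H(15)) + Q(374) = (-414 - 397*(-7 + 23/15)²) + (-10560 + 374² + 287*374) = (-414 - 397*(-7 + 23*(1/15))²) + (-10560 + 139876 + 107338) = (-414 - 397*(-7 + 23/15)²) + 236654 = (-414 - 397*(-82/15)²) + 236654 = (-414 - 397*6724/225) + 236654 = (-414 - 2669428/225) + 236654 = -2762578/225 + 236654 = 50484572/225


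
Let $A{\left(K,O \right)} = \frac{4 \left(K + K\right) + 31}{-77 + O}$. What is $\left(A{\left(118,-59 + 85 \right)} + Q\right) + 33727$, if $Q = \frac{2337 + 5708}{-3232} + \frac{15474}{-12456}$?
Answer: $\frac{961105409693}{28515936} \approx 33704.0$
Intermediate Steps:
$A{\left(K,O \right)} = \frac{31 + 8 K}{-77 + O}$ ($A{\left(K,O \right)} = \frac{4 \cdot 2 K + 31}{-77 + O} = \frac{8 K + 31}{-77 + O} = \frac{31 + 8 K}{-77 + O}$)
$Q = - \frac{6259187}{1677408}$ ($Q = 8045 \left(- \frac{1}{3232}\right) + 15474 \left(- \frac{1}{12456}\right) = - \frac{8045}{3232} - \frac{2579}{2076} = - \frac{6259187}{1677408} \approx -3.7315$)
$\left(A{\left(118,-59 + 85 \right)} + Q\right) + 33727 = \left(\frac{31 + 8 \cdot 118}{-77 + \left(-59 + 85\right)} - \frac{6259187}{1677408}\right) + 33727 = \left(\frac{31 + 944}{-77 + 26} - \frac{6259187}{1677408}\right) + 33727 = \left(\frac{1}{-51} \cdot 975 - \frac{6259187}{1677408}\right) + 33727 = \left(\left(- \frac{1}{51}\right) 975 - \frac{6259187}{1677408}\right) + 33727 = \left(- \frac{325}{17} - \frac{6259187}{1677408}\right) + 33727 = - \frac{651563779}{28515936} + 33727 = \frac{961105409693}{28515936}$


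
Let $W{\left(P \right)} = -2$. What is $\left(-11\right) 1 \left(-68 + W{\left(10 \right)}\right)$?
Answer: $770$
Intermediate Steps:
$\left(-11\right) 1 \left(-68 + W{\left(10 \right)}\right) = \left(-11\right) 1 \left(-68 - 2\right) = \left(-11\right) \left(-70\right) = 770$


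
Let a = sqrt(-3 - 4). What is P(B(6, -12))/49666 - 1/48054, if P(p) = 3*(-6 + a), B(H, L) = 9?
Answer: -457319/1193324982 + 3*I*sqrt(7)/49666 ≈ -0.00038323 + 0.00015981*I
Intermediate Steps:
a = I*sqrt(7) (a = sqrt(-7) = I*sqrt(7) ≈ 2.6458*I)
P(p) = -18 + 3*I*sqrt(7) (P(p) = 3*(-6 + I*sqrt(7)) = -18 + 3*I*sqrt(7))
P(B(6, -12))/49666 - 1/48054 = (-18 + 3*I*sqrt(7))/49666 - 1/48054 = (-18 + 3*I*sqrt(7))*(1/49666) - 1*1/48054 = (-9/24833 + 3*I*sqrt(7)/49666) - 1/48054 = -457319/1193324982 + 3*I*sqrt(7)/49666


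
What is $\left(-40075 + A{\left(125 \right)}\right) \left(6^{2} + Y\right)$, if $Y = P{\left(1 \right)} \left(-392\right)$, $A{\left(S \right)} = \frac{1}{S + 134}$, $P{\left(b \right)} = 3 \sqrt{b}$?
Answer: $\frac{11832543360}{259} \approx 4.5686 \cdot 10^{7}$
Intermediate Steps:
$A{\left(S \right)} = \frac{1}{134 + S}$
$Y = -1176$ ($Y = 3 \sqrt{1} \left(-392\right) = 3 \cdot 1 \left(-392\right) = 3 \left(-392\right) = -1176$)
$\left(-40075 + A{\left(125 \right)}\right) \left(6^{2} + Y\right) = \left(-40075 + \frac{1}{134 + 125}\right) \left(6^{2} - 1176\right) = \left(-40075 + \frac{1}{259}\right) \left(36 - 1176\right) = \left(-40075 + \frac{1}{259}\right) \left(-1140\right) = \left(- \frac{10379424}{259}\right) \left(-1140\right) = \frac{11832543360}{259}$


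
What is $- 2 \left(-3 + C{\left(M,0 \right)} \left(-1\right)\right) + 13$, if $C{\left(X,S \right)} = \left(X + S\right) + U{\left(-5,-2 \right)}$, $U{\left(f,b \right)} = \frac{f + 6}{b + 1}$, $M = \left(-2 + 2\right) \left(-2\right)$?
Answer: $17$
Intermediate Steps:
$M = 0$ ($M = 0 \left(-2\right) = 0$)
$U{\left(f,b \right)} = \frac{6 + f}{1 + b}$
$C{\left(X,S \right)} = -1 + S + X$ ($C{\left(X,S \right)} = \left(X + S\right) + \frac{6 - 5}{1 - 2} = \left(S + X\right) + \frac{1}{-1} \cdot 1 = \left(S + X\right) - 1 = -1 + S + X$)
$- 2 \left(-3 + C{\left(M,0 \right)} \left(-1\right)\right) + 13 = - 2 \left(-3 + \left(-1 + 0 + 0\right) \left(-1\right)\right) + 13 = - 2 \left(-3 - -1\right) + 13 = - 2 \left(-3 + 1\right) + 13 = \left(-2\right) \left(-2\right) + 13 = 4 + 13 = 17$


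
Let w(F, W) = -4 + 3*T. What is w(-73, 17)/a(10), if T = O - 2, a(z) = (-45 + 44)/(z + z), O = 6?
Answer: -160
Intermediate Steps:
a(z) = -1/(2*z)
T = 4 (T = 6 - 2 = 4)
w(F, W) = 8 (w(F, W) = -4 + 3*4 = -4 + 12 = 8)
w(-73, 17)/a(10) = 8/((-½/10)) = 8/((-½*⅒)) = 8/(-1/20) = 8*(-20) = -160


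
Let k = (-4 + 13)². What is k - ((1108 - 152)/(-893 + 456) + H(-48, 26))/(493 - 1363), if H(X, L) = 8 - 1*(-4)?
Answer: 15399839/190095 ≈ 81.011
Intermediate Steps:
H(X, L) = 12 (H(X, L) = 8 + 4 = 12)
k = 81 (k = 9² = 81)
k - ((1108 - 152)/(-893 + 456) + H(-48, 26))/(493 - 1363) = 81 - ((1108 - 152)/(-893 + 456) + 12)/(493 - 1363) = 81 - (956/(-437) + 12)/(-870) = 81 - (956*(-1/437) + 12)*(-1)/870 = 81 - (-956/437 + 12)*(-1)/870 = 81 - 4288*(-1)/(437*870) = 81 - 1*(-2144/190095) = 81 + 2144/190095 = 15399839/190095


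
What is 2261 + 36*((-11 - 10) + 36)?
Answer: 2801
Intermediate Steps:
2261 + 36*((-11 - 10) + 36) = 2261 + 36*(-21 + 36) = 2261 + 36*15 = 2261 + 540 = 2801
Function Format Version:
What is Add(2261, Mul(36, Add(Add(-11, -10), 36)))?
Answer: 2801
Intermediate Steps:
Add(2261, Mul(36, Add(Add(-11, -10), 36))) = Add(2261, Mul(36, Add(-21, 36))) = Add(2261, Mul(36, 15)) = Add(2261, 540) = 2801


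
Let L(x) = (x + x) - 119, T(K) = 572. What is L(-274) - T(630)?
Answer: -1239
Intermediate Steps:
L(x) = -119 + 2*x (L(x) = 2*x - 119 = -119 + 2*x)
L(-274) - T(630) = (-119 + 2*(-274)) - 1*572 = (-119 - 548) - 572 = -667 - 572 = -1239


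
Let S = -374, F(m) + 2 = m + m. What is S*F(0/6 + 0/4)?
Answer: 748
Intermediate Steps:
F(m) = -2 + 2*m (F(m) = -2 + (m + m) = -2 + 2*m)
S*F(0/6 + 0/4) = -374*(-2 + 2*(0/6 + 0/4)) = -374*(-2 + 2*(0*(1/6) + 0*(1/4))) = -374*(-2 + 2*(0 + 0)) = -374*(-2 + 2*0) = -374*(-2 + 0) = -374*(-2) = 748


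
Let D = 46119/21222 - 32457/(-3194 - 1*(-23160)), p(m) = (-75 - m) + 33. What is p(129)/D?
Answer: -6037987941/19334125 ≈ -312.30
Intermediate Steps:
p(m) = -42 - m
D = 19334125/35309871 (D = 46119*(1/21222) - 32457/(-3194 + 23160) = 15373/7074 - 32457/19966 = 19334125/35309871 ≈ 0.54756)
p(129)/D = (-42 - 1*129)/(19334125/35309871) = (-42 - 129)*(35309871/19334125) = -171*35309871/19334125 = -6037987941/19334125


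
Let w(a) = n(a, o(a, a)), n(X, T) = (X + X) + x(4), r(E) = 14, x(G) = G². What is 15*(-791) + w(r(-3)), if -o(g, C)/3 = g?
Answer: -11821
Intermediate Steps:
o(g, C) = -3*g
n(X, T) = 16 + 2*X (n(X, T) = (X + X) + 4² = 2*X + 16 = 16 + 2*X)
w(a) = 16 + 2*a
15*(-791) + w(r(-3)) = 15*(-791) + (16 + 2*14) = -11865 + (16 + 28) = -11865 + 44 = -11821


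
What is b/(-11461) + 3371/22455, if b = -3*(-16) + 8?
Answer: 37377551/257356755 ≈ 0.14524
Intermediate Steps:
b = 56 (b = 48 + 8 = 56)
b/(-11461) + 3371/22455 = 56/(-11461) + 3371/22455 = 56*(-1/11461) + 3371*(1/22455) = -56/11461 + 3371/22455 = 37377551/257356755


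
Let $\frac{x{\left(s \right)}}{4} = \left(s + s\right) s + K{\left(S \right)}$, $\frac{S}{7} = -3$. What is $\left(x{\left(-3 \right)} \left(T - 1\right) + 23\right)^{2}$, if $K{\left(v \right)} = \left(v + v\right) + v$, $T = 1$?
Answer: $529$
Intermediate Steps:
$S = -21$ ($S = 7 \left(-3\right) = -21$)
$K{\left(v \right)} = 3 v$ ($K{\left(v \right)} = 2 v + v = 3 v$)
$x{\left(s \right)} = -252 + 8 s^{2}$ ($x{\left(s \right)} = 4 \left(\left(s + s\right) s + 3 \left(-21\right)\right) = 4 \left(2 s s - 63\right) = 4 \left(2 s^{2} - 63\right) = 4 \left(-63 + 2 s^{2}\right) = -252 + 8 s^{2}$)
$\left(x{\left(-3 \right)} \left(T - 1\right) + 23\right)^{2} = \left(\left(-252 + 8 \left(-3\right)^{2}\right) \left(1 - 1\right) + 23\right)^{2} = \left(\left(-252 + 8 \cdot 9\right) 0 + 23\right)^{2} = \left(\left(-252 + 72\right) 0 + 23\right)^{2} = \left(\left(-180\right) 0 + 23\right)^{2} = \left(0 + 23\right)^{2} = 23^{2} = 529$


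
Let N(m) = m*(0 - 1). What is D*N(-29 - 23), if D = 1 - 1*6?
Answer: -260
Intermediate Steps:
D = -5 (D = 1 - 6 = -5)
N(m) = -m (N(m) = m*(-1) = -m)
D*N(-29 - 23) = -(-5)*(-29 - 23) = -(-5)*(-52) = -5*52 = -260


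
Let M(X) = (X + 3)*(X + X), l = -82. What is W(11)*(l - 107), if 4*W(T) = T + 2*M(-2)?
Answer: -567/4 ≈ -141.75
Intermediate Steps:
M(X) = 2*X*(3 + X) (M(X) = (3 + X)*(2*X) = 2*X*(3 + X))
W(T) = -2 + T/4 (W(T) = (T + 2*(2*(-2)*(3 - 2)))/4 = (T + 2*(2*(-2)*1))/4 = (T + 2*(-4))/4 = (T - 8)/4 = (-8 + T)/4 = -2 + T/4)
W(11)*(l - 107) = (-2 + (1/4)*11)*(-82 - 107) = (-2 + 11/4)*(-189) = (3/4)*(-189) = -567/4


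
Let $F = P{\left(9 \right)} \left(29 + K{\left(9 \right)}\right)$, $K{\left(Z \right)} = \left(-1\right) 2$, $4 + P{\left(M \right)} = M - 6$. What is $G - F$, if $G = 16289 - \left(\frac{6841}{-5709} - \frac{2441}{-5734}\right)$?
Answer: $\frac{534136174921}{32735406} \approx 16317.0$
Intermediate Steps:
$P{\left(M \right)} = -10 + M$ ($P{\left(M \right)} = -4 + \left(M - 6\right) = -4 + \left(-6 + M\right) = -10 + M$)
$K{\left(Z \right)} = -2$
$F = -27$ ($F = \left(-10 + 9\right) \left(29 - 2\right) = \left(-1\right) 27 = -27$)
$G = \frac{533252318959}{32735406}$ ($G = 16289 - \left(6841 \left(- \frac{1}{5709}\right) - - \frac{2441}{5734}\right) = 16289 - \left(- \frac{6841}{5709} + \frac{2441}{5734}\right) = 16289 - - \frac{25290625}{32735406} = 16289 + \frac{25290625}{32735406} = \frac{533252318959}{32735406} \approx 16290.0$)
$G - F = \frac{533252318959}{32735406} - -27 = \frac{533252318959}{32735406} + 27 = \frac{534136174921}{32735406}$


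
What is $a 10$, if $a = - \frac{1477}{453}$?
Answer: $- \frac{14770}{453} \approx -32.605$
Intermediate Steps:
$a = - \frac{1477}{453}$ ($a = \left(-1477\right) \frac{1}{453} = - \frac{1477}{453} \approx -3.2605$)
$a 10 = \left(- \frac{1477}{453}\right) 10 = - \frac{14770}{453}$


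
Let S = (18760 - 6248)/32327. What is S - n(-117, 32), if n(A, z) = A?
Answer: 3794771/32327 ≈ 117.39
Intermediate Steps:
S = 12512/32327 (S = 12512*(1/32327) = 12512/32327 ≈ 0.38704)
S - n(-117, 32) = 12512/32327 - 1*(-117) = 12512/32327 + 117 = 3794771/32327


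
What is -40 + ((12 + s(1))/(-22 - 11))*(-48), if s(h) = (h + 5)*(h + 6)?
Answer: 424/11 ≈ 38.545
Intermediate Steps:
s(h) = (5 + h)*(6 + h)
-40 + ((12 + s(1))/(-22 - 11))*(-48) = -40 + ((12 + (30 + 1² + 11*1))/(-22 - 11))*(-48) = -40 + ((12 + (30 + 1 + 11))/(-33))*(-48) = -40 + ((12 + 42)*(-1/33))*(-48) = -40 + (54*(-1/33))*(-48) = -40 - 18/11*(-48) = -40 + 864/11 = 424/11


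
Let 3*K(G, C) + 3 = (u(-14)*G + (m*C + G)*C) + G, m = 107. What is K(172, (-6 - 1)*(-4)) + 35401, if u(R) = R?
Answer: 192668/3 ≈ 64223.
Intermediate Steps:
K(G, C) = -1 - 13*G/3 + C*(G + 107*C)/3 (K(G, C) = -1 + ((-14*G + (107*C + G)*C) + G)/3 = -1 + ((-14*G + (G + 107*C)*C) + G)/3 = -1 + ((-14*G + C*(G + 107*C)) + G)/3 = -1 + (-13*G + C*(G + 107*C))/3 = -1 + (-13*G/3 + C*(G + 107*C)/3) = -1 - 13*G/3 + C*(G + 107*C)/3)
K(172, (-6 - 1)*(-4)) + 35401 = (-1 - 13/3*172 + 107*((-6 - 1)*(-4))**2/3 + (1/3)*((-6 - 1)*(-4))*172) + 35401 = (-1 - 2236/3 + 107*(-7*(-4))**2/3 + (1/3)*(-7*(-4))*172) + 35401 = (-1 - 2236/3 + (107/3)*28**2 + (1/3)*28*172) + 35401 = (-1 - 2236/3 + (107/3)*784 + 4816/3) + 35401 = (-1 - 2236/3 + 83888/3 + 4816/3) + 35401 = 86465/3 + 35401 = 192668/3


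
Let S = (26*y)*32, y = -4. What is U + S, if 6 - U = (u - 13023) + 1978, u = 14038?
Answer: -6315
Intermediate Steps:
U = -2987 (U = 6 - ((14038 - 13023) + 1978) = 6 - (1015 + 1978) = 6 - 1*2993 = 6 - 2993 = -2987)
S = -3328 (S = (26*(-4))*32 = -104*32 = -3328)
U + S = -2987 - 3328 = -6315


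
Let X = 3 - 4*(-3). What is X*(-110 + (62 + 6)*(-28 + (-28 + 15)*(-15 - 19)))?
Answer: 420630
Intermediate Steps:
X = 15 (X = 3 + 12 = 15)
X*(-110 + (62 + 6)*(-28 + (-28 + 15)*(-15 - 19))) = 15*(-110 + (62 + 6)*(-28 + (-28 + 15)*(-15 - 19))) = 15*(-110 + 68*(-28 - 13*(-34))) = 15*(-110 + 68*(-28 + 442)) = 15*(-110 + 68*414) = 15*(-110 + 28152) = 15*28042 = 420630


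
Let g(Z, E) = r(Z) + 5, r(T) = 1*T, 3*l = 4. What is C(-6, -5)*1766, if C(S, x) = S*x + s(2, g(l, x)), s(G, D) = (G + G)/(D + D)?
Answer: 1017216/19 ≈ 53538.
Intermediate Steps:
l = 4/3 (l = (⅓)*4 = 4/3 ≈ 1.3333)
r(T) = T
g(Z, E) = 5 + Z (g(Z, E) = Z + 5 = 5 + Z)
s(G, D) = G/D (s(G, D) = (2*G)/((2*D)) = (2*G)*(1/(2*D)) = G/D)
C(S, x) = 6/19 + S*x (C(S, x) = S*x + 2/(5 + 4/3) = S*x + 2/(19/3) = S*x + 2*(3/19) = S*x + 6/19 = 6/19 + S*x)
C(-6, -5)*1766 = (6/19 - 6*(-5))*1766 = (6/19 + 30)*1766 = (576/19)*1766 = 1017216/19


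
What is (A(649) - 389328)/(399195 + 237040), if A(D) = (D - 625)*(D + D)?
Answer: -358176/636235 ≈ -0.56296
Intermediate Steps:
A(D) = 2*D*(-625 + D) (A(D) = (-625 + D)*(2*D) = 2*D*(-625 + D))
(A(649) - 389328)/(399195 + 237040) = (2*649*(-625 + 649) - 389328)/(399195 + 237040) = (2*649*24 - 389328)/636235 = (31152 - 389328)*(1/636235) = -358176*1/636235 = -358176/636235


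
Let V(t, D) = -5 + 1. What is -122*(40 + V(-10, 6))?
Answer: -4392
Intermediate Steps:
V(t, D) = -4
-122*(40 + V(-10, 6)) = -122*(40 - 4) = -122*36 = -4392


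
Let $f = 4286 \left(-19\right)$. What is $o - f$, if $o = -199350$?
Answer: $-117916$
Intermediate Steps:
$f = -81434$
$o - f = -199350 - -81434 = -199350 + 81434 = -117916$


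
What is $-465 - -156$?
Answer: $-309$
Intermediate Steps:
$-465 - -156 = -465 + \left(-87 + 243\right) = -465 + 156 = -309$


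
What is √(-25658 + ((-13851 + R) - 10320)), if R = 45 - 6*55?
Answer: I*√50114 ≈ 223.86*I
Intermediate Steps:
R = -285 (R = 45 - 330 = -285)
√(-25658 + ((-13851 + R) - 10320)) = √(-25658 + ((-13851 - 285) - 10320)) = √(-25658 + (-14136 - 10320)) = √(-25658 - 24456) = √(-50114) = I*√50114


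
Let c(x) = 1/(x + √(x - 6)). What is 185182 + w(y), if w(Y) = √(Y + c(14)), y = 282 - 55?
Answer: 185182 + √(6358 + 908*√2)/(2*√(7 + √2)) ≈ 1.8520e+5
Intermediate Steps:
y = 227
c(x) = 1/(x + √(-6 + x))
w(Y) = √(Y + 1/(14 + 2*√2)) (w(Y) = √(Y + 1/(14 + √(-6 + 14))) = √(Y + 1/(14 + √8)) = √(Y + 1/(14 + 2*√2)))
185182 + w(y) = 185182 + √(227 + 1/(14 + 2*√2))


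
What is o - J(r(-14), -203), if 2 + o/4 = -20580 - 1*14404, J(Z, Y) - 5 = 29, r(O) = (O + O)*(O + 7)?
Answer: -139978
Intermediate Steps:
r(O) = 2*O*(7 + O) (r(O) = (2*O)*(7 + O) = 2*O*(7 + O))
J(Z, Y) = 34 (J(Z, Y) = 5 + 29 = 34)
o = -139944 (o = -8 + 4*(-20580 - 1*14404) = -8 + 4*(-20580 - 14404) = -8 + 4*(-34984) = -8 - 139936 = -139944)
o - J(r(-14), -203) = -139944 - 1*34 = -139944 - 34 = -139978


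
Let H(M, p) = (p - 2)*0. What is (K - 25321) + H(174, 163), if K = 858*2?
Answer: -23605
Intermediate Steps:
H(M, p) = 0 (H(M, p) = (-2 + p)*0 = 0)
K = 1716
(K - 25321) + H(174, 163) = (1716 - 25321) + 0 = -23605 + 0 = -23605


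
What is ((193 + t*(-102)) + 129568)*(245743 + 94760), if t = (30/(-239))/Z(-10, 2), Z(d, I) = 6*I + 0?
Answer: 10560065166402/239 ≈ 4.4184e+10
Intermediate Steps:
Z(d, I) = 6*I
t = -5/478 (t = (30/(-239))/((6*2)) = (30*(-1/239))/12 = -30/239*1/12 = -5/478 ≈ -0.010460)
((193 + t*(-102)) + 129568)*(245743 + 94760) = ((193 - 5/478*(-102)) + 129568)*(245743 + 94760) = ((193 + 255/239) + 129568)*340503 = (46382/239 + 129568)*340503 = (31013134/239)*340503 = 10560065166402/239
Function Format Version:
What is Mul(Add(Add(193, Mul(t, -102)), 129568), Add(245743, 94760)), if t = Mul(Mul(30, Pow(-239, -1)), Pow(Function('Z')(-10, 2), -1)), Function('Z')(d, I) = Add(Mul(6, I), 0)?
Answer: Rational(10560065166402, 239) ≈ 4.4184e+10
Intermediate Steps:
Function('Z')(d, I) = Mul(6, I)
t = Rational(-5, 478) (t = Mul(Mul(30, Pow(-239, -1)), Pow(Mul(6, 2), -1)) = Mul(Mul(30, Rational(-1, 239)), Pow(12, -1)) = Mul(Rational(-30, 239), Rational(1, 12)) = Rational(-5, 478) ≈ -0.010460)
Mul(Add(Add(193, Mul(t, -102)), 129568), Add(245743, 94760)) = Mul(Add(Add(193, Mul(Rational(-5, 478), -102)), 129568), Add(245743, 94760)) = Mul(Add(Add(193, Rational(255, 239)), 129568), 340503) = Mul(Add(Rational(46382, 239), 129568), 340503) = Mul(Rational(31013134, 239), 340503) = Rational(10560065166402, 239)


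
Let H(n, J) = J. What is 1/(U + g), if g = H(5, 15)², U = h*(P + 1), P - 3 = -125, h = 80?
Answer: -1/9455 ≈ -0.00010576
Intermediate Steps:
P = -122 (P = 3 - 125 = -122)
U = -9680 (U = 80*(-122 + 1) = 80*(-121) = -9680)
g = 225 (g = 15² = 225)
1/(U + g) = 1/(-9680 + 225) = 1/(-9455) = -1/9455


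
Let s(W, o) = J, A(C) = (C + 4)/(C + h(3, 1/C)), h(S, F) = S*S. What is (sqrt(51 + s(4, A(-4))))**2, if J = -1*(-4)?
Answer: 55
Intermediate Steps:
h(S, F) = S**2
J = 4
A(C) = (4 + C)/(9 + C) (A(C) = (C + 4)/(C + 3**2) = (4 + C)/(C + 9) = (4 + C)/(9 + C))
s(W, o) = 4
(sqrt(51 + s(4, A(-4))))**2 = (sqrt(51 + 4))**2 = (sqrt(55))**2 = 55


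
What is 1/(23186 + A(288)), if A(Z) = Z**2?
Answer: 1/106130 ≈ 9.4224e-6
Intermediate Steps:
1/(23186 + A(288)) = 1/(23186 + 288**2) = 1/(23186 + 82944) = 1/106130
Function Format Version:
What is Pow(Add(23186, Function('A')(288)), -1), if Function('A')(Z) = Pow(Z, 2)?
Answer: Rational(1, 106130) ≈ 9.4224e-6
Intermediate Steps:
Pow(Add(23186, Function('A')(288)), -1) = Pow(Add(23186, Pow(288, 2)), -1) = Pow(Add(23186, 82944), -1) = Pow(106130, -1) = Rational(1, 106130)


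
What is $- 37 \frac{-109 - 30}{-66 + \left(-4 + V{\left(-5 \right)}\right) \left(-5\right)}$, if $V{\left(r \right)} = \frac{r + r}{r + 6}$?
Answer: $\frac{5143}{4} \approx 1285.8$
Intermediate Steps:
$V{\left(r \right)} = \frac{2 r}{6 + r}$
$- 37 \frac{-109 - 30}{-66 + \left(-4 + V{\left(-5 \right)}\right) \left(-5\right)} = - 37 \frac{-109 - 30}{-66 + \left(-4 + 2 \left(-5\right) \frac{1}{6 - 5}\right) \left(-5\right)} = - 37 \left(- \frac{139}{-66 + \left(-4 + 2 \left(-5\right) 1^{-1}\right) \left(-5\right)}\right) = - 37 \left(- \frac{139}{-66 + \left(-4 + 2 \left(-5\right) 1\right) \left(-5\right)}\right) = - 37 \left(- \frac{139}{-66 + \left(-4 - 10\right) \left(-5\right)}\right) = - 37 \left(- \frac{139}{-66 - -70}\right) = - 37 \left(- \frac{139}{-66 + 70}\right) = - 37 \left(- \frac{139}{4}\right) = - 37 \left(\left(-139\right) \frac{1}{4}\right) = \left(-37\right) \left(- \frac{139}{4}\right) = \frac{5143}{4}$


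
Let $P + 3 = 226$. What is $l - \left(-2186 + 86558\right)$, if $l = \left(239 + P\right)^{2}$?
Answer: $129072$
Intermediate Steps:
$P = 223$ ($P = -3 + 226 = 223$)
$l = 213444$ ($l = \left(239 + 223\right)^{2} = 462^{2} = 213444$)
$l - \left(-2186 + 86558\right) = 213444 - \left(-2186 + 86558\right) = 213444 - 84372 = 129072$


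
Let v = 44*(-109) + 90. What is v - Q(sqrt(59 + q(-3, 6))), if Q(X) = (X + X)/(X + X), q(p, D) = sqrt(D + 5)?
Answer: -4707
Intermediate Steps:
q(p, D) = sqrt(5 + D)
Q(X) = 1 (Q(X) = (2*X)/((2*X)) = (2*X)*(1/(2*X)) = 1)
v = -4706 (v = -4796 + 90 = -4706)
v - Q(sqrt(59 + q(-3, 6))) = -4706 - 1*1 = -4706 - 1 = -4707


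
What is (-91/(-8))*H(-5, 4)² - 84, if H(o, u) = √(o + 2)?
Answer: -945/8 ≈ -118.13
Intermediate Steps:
H(o, u) = √(2 + o)
(-91/(-8))*H(-5, 4)² - 84 = (-91/(-8))*(√(2 - 5))² - 84 = (-91*(-⅛))*(√(-3))² - 84 = 91*(I*√3)²/8 - 84 = (91/8)*(-3) - 84 = -273/8 - 84 = -945/8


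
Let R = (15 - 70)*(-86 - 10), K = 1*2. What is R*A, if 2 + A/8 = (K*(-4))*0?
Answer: -84480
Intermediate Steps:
K = 2
R = 5280 (R = -55*(-96) = 5280)
A = -16 (A = -16 + 8*((2*(-4))*0) = -16 + 8*(-8*0) = -16 + 8*0 = -16 + 0 = -16)
R*A = 5280*(-16) = -84480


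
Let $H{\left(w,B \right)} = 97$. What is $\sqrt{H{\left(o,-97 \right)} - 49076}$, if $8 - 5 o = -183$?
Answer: $i \sqrt{48979} \approx 221.31 i$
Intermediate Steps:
$o = \frac{191}{5}$ ($o = \frac{8}{5} - - \frac{183}{5} = \frac{8}{5} + \frac{183}{5} = \frac{191}{5} \approx 38.2$)
$\sqrt{H{\left(o,-97 \right)} - 49076} = \sqrt{97 - 49076} = \sqrt{-48979} = i \sqrt{48979}$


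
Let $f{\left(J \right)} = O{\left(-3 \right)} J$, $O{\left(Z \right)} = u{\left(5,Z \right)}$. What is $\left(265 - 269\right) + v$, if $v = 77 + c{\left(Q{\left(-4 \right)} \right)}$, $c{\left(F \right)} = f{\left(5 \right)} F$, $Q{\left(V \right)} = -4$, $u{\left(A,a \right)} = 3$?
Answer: $13$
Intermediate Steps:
$O{\left(Z \right)} = 3$
$f{\left(J \right)} = 3 J$
$c{\left(F \right)} = 15 F$ ($c{\left(F \right)} = 3 \cdot 5 F = 15 F$)
$v = 17$ ($v = 77 + 15 \left(-4\right) = 77 - 60 = 17$)
$\left(265 - 269\right) + v = \left(265 - 269\right) + 17 = -4 + 17 = 13$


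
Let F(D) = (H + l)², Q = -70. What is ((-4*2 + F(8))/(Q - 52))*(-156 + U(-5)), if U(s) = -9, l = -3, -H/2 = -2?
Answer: -1155/122 ≈ -9.4672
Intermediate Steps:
H = 4 (H = -2*(-2) = 4)
F(D) = 1 (F(D) = (4 - 3)² = 1² = 1)
((-4*2 + F(8))/(Q - 52))*(-156 + U(-5)) = ((-4*2 + 1)/(-70 - 52))*(-156 - 9) = ((-8 + 1)/(-122))*(-165) = -7*(-1/122)*(-165) = (7/122)*(-165) = -1155/122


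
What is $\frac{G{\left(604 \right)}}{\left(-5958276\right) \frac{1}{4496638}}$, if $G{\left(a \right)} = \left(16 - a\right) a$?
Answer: $\frac{133082498248}{496523} \approx 2.6803 \cdot 10^{5}$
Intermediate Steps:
$G{\left(a \right)} = a \left(16 - a\right)$
$\frac{G{\left(604 \right)}}{\left(-5958276\right) \frac{1}{4496638}} = \frac{604 \left(16 - 604\right)}{\left(-5958276\right) \frac{1}{4496638}} = \frac{604 \left(-588\right)}{- \frac{2979138}{2248319}} = \left(-355152\right) \left(- \frac{2248319}{2979138}\right) = \frac{133082498248}{496523}$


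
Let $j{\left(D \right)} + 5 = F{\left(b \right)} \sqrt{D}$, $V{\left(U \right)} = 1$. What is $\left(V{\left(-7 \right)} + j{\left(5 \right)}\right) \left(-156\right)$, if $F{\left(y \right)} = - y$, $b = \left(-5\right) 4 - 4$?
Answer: $624 - 3744 \sqrt{5} \approx -7747.8$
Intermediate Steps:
$b = -24$ ($b = -20 - 4 = -24$)
$j{\left(D \right)} = -5 + 24 \sqrt{D}$ ($j{\left(D \right)} = -5 + \left(-1\right) \left(-24\right) \sqrt{D} = -5 + 24 \sqrt{D}$)
$\left(V{\left(-7 \right)} + j{\left(5 \right)}\right) \left(-156\right) = \left(1 - \left(5 - 24 \sqrt{5}\right)\right) \left(-156\right) = \left(-4 + 24 \sqrt{5}\right) \left(-156\right) = 624 - 3744 \sqrt{5}$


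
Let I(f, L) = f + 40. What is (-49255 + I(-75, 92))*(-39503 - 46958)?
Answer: 4261662690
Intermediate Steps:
I(f, L) = 40 + f
(-49255 + I(-75, 92))*(-39503 - 46958) = (-49255 + (40 - 75))*(-39503 - 46958) = (-49255 - 35)*(-86461) = -49290*(-86461) = 4261662690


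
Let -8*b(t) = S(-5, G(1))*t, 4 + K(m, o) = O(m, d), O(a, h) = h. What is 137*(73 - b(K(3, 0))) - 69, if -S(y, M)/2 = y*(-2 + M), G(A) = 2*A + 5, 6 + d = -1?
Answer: 2053/4 ≈ 513.25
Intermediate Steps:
d = -7 (d = -6 - 1 = -7)
K(m, o) = -11 (K(m, o) = -4 - 7 = -11)
G(A) = 5 + 2*A
S(y, M) = -2*y*(-2 + M)
b(t) = -25*t/4 (b(t) = -2*(-5)*(2 - (5 + 2*1))*t/8 = -2*(-5)*(2 - (5 + 2))*t/8 = -2*(-5)*(2 - 1*7)*t/8 = -2*(-5)*(2 - 7)*t/8 = -2*(-5)*(-5)*t/8 = -25*t/4)
137*(73 - b(K(3, 0))) - 69 = 137*(73 - (-25)*(-11)/4) - 69 = 137*(73 - 1*275/4) - 69 = 137*(73 - 275/4) - 69 = 137*(17/4) - 69 = 2329/4 - 69 = 2053/4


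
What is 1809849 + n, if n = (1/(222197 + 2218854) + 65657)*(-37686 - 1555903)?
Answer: -255403414538896913/2441051 ≈ -1.0463e+11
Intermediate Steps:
n = -255407832472608212/2441051 (n = (1/2441051 + 65657)*(-1593589) = (160272085508/2441051)*(-1593589) = -255407832472608212/2441051 ≈ -1.0463e+11)
1809849 + n = 1809849 - 255407832472608212/2441051 = -255403414538896913/2441051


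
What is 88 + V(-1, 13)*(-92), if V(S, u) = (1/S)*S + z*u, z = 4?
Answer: -4788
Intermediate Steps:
V(S, u) = 1 + 4*u (V(S, u) = (1/S)*S + 4*u = S/S + 4*u = 1 + 4*u)
88 + V(-1, 13)*(-92) = 88 + (1 + 4*13)*(-92) = 88 + (1 + 52)*(-92) = 88 + 53*(-92) = 88 - 4876 = -4788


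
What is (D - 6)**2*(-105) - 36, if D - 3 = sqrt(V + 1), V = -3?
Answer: -771 + 630*I*sqrt(2) ≈ -771.0 + 890.95*I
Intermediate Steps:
D = 3 + I*sqrt(2) (D = 3 + sqrt(-3 + 1) = 3 + sqrt(-2) = 3 + I*sqrt(2) ≈ 3.0 + 1.4142*I)
(D - 6)**2*(-105) - 36 = ((3 + I*sqrt(2)) - 6)**2*(-105) - 36 = (-3 + I*sqrt(2))**2*(-105) - 36 = -105*(-3 + I*sqrt(2))**2 - 36 = -36 - 105*(-3 + I*sqrt(2))**2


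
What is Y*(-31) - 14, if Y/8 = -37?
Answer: 9162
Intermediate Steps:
Y = -296 (Y = 8*(-37) = -296)
Y*(-31) - 14 = -296*(-31) - 14 = 9176 - 14 = 9162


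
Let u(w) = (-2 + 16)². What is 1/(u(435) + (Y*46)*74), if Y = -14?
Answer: -1/47460 ≈ -2.1070e-5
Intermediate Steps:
u(w) = 196 (u(w) = 14² = 196)
1/(u(435) + (Y*46)*74) = 1/(196 - 14*46*74) = 1/(196 - 644*74) = 1/(196 - 47656) = 1/(-47460) = -1/47460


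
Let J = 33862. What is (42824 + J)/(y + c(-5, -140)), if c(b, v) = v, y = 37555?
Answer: 76686/37415 ≈ 2.0496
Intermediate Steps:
(42824 + J)/(y + c(-5, -140)) = (42824 + 33862)/(37555 - 140) = 76686/37415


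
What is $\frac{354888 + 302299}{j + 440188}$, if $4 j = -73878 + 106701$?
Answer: $\frac{2628748}{1793575} \approx 1.4656$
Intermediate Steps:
$j = \frac{32823}{4}$ ($j = \frac{-73878 + 106701}{4} = \frac{1}{4} \cdot 32823 = \frac{32823}{4} \approx 8205.8$)
$\frac{354888 + 302299}{j + 440188} = \frac{354888 + 302299}{\frac{32823}{4} + 440188} = \frac{657187}{\frac{1793575}{4}} = 657187 \cdot \frac{4}{1793575} = \frac{2628748}{1793575}$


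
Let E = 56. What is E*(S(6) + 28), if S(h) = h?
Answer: 1904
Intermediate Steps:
E*(S(6) + 28) = 56*(6 + 28) = 56*34 = 1904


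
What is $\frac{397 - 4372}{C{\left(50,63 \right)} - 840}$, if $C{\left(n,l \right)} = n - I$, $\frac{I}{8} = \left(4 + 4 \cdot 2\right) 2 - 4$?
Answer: $\frac{159}{38} \approx 4.1842$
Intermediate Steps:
$I = 160$ ($I = 8 \left(\left(4 + 4 \cdot 2\right) 2 - 4\right) = 8 \left(\left(4 + 8\right) 2 - 4\right) = 8 \left(12 \cdot 2 - 4\right) = 8 \left(24 - 4\right) = 8 \cdot 20 = 160$)
$C{\left(n,l \right)} = -160 + n$ ($C{\left(n,l \right)} = n - 160 = -160 + n$)
$\frac{397 - 4372}{C{\left(50,63 \right)} - 840} = \frac{397 - 4372}{\left(-160 + 50\right) - 840} = - \frac{3975}{-110 - 840} = - \frac{3975}{-950} = \left(-3975\right) \left(- \frac{1}{950}\right) = \frac{159}{38}$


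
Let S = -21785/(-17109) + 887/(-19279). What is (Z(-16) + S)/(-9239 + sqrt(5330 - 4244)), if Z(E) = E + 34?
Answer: -1674111216242/804424879391211 - 181200478*sqrt(1086)/804424879391211 ≈ -0.0020886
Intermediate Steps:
S = 404817332/329844411 (S = -21785*(-1/17109) + 887*(-1/19279) = 21785/17109 - 887/19279 = 404817332/329844411 ≈ 1.2273)
Z(E) = 34 + E
(Z(-16) + S)/(-9239 + sqrt(5330 - 4244)) = ((34 - 16) + 404817332/329844411)/(-9239 + sqrt(5330 - 4244)) = (18 + 404817332/329844411)/(-9239 + sqrt(1086)) = 6342016730/(329844411*(-9239 + sqrt(1086)))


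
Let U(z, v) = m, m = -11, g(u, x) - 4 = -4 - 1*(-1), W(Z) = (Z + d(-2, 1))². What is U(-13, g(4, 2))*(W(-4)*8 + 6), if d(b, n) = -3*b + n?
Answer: -858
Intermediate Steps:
d(b, n) = n - 3*b
W(Z) = (7 + Z)² (W(Z) = (Z + (1 - 3*(-2)))² = (Z + (1 + 6))² = (Z + 7)² = (7 + Z)²)
g(u, x) = 1 (g(u, x) = 4 + (-4 - 1*(-1)) = 4 + (-4 + 1) = 4 - 3 = 1)
U(z, v) = -11
U(-13, g(4, 2))*(W(-4)*8 + 6) = -11*((7 - 4)²*8 + 6) = -11*(3²*8 + 6) = -11*(9*8 + 6) = -11*(72 + 6) = -11*78 = -858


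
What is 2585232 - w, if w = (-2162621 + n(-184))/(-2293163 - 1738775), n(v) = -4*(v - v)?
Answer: 10423492976995/4031938 ≈ 2.5852e+6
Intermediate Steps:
n(v) = 0 (n(v) = -4*0 = 0)
w = 2162621/4031938 (w = (-2162621 + 0)/(-2293163 - 1738775) = -2162621/(-4031938) = -2162621*(-1/4031938) = 2162621/4031938 ≈ 0.53637)
2585232 - w = 2585232 - 1*2162621/4031938 = 2585232 - 2162621/4031938 = 10423492976995/4031938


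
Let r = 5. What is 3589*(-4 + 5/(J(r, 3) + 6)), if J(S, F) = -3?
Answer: -25123/3 ≈ -8374.3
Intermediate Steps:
3589*(-4 + 5/(J(r, 3) + 6)) = 3589*(-4 + 5/(-3 + 6)) = 3589*(-4 + 5/3) = 3589*(-7/3) = -25123/3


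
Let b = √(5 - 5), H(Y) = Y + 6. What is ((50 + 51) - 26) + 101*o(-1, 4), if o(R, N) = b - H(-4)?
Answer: -127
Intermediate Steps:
H(Y) = 6 + Y
b = 0 (b = √0 = 0)
o(R, N) = -2 (o(R, N) = 0 - (6 - 4) = 0 - 1*2 = 0 - 2 = -2)
((50 + 51) - 26) + 101*o(-1, 4) = ((50 + 51) - 26) + 101*(-2) = (101 - 26) - 202 = 75 - 202 = -127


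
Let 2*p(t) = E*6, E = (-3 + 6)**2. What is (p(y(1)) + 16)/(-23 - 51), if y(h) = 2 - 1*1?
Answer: -43/74 ≈ -0.58108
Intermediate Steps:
E = 9 (E = 3**2 = 9)
y(h) = 1 (y(h) = 2 - 1 = 1)
p(t) = 27 (p(t) = (9*6)/2 = (1/2)*54 = 27)
(p(y(1)) + 16)/(-23 - 51) = (27 + 16)/(-23 - 51) = 43/(-74) = 43*(-1/74) = -43/74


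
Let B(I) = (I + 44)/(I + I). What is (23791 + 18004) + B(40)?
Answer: 835921/20 ≈ 41796.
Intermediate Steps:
B(I) = (44 + I)/(2*I) (B(I) = (44 + I)/((2*I)) = (44 + I)*(1/(2*I)) = (44 + I)/(2*I))
(23791 + 18004) + B(40) = (23791 + 18004) + (½)*(44 + 40)/40 = 41795 + (½)*(1/40)*84 = 41795 + 21/20 = 835921/20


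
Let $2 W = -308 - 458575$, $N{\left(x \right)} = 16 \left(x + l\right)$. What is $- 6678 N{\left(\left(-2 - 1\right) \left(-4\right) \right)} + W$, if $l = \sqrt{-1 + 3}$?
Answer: $- \frac{3023235}{2} - 106848 \sqrt{2} \approx -1.6627 \cdot 10^{6}$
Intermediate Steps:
$l = \sqrt{2} \approx 1.4142$
$N{\left(x \right)} = 16 x + 16 \sqrt{2}$ ($N{\left(x \right)} = 16 \left(x + \sqrt{2}\right) = 16 x + 16 \sqrt{2}$)
$W = - \frac{458883}{2}$ ($W = \frac{-308 - 458575}{2} = \frac{1}{2} \left(-458883\right) = - \frac{458883}{2} \approx -2.2944 \cdot 10^{5}$)
$- 6678 N{\left(\left(-2 - 1\right) \left(-4\right) \right)} + W = - 6678 \left(16 \left(-2 - 1\right) \left(-4\right) + 16 \sqrt{2}\right) - \frac{458883}{2} = - 6678 \left(16 \left(\left(-3\right) \left(-4\right)\right) + 16 \sqrt{2}\right) - \frac{458883}{2} = - 6678 \left(16 \cdot 12 + 16 \sqrt{2}\right) - \frac{458883}{2} = - 6678 \left(192 + 16 \sqrt{2}\right) - \frac{458883}{2} = \left(-1282176 - 106848 \sqrt{2}\right) - \frac{458883}{2} = - \frac{3023235}{2} - 106848 \sqrt{2}$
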